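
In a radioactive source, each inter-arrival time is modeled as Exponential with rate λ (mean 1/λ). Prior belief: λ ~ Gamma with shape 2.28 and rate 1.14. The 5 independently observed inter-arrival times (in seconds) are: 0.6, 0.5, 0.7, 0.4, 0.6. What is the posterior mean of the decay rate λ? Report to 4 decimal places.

1.8477

With a Gamma(shape α, rate β) prior on the exponential rate λ, the posterior after n observations with total T = Σxᵢ is Gamma(α+n, β+T).
Sum of observations T = 2.8 seconds; n = 5.
Posterior: Gamma(2.28+5, 1.14+2.8) = Gamma(7.28, 3.94).
Posterior mean of λ = α/β = 7.28/3.94 = 1.8477.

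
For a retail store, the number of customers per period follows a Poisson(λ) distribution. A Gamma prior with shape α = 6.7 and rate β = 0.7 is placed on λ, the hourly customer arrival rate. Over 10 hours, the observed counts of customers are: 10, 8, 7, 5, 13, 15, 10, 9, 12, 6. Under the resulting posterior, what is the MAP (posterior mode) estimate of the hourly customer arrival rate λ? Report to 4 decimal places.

With a Gamma(shape α, rate β) prior, the Poisson likelihood is conjugate: the posterior is Gamma(α + ΣXᵢ, β + n).
Sum of counts S = 95 over n = 10 hours.
Posterior: Gamma(α+S, β+n) = Gamma(6.7+95, 0.7+10) = Gamma(101.7, 10.7).
Mode of Gamma(α,β) for α≥1 is (α−1)/β = 100.7/10.7 = 9.4112.

9.4112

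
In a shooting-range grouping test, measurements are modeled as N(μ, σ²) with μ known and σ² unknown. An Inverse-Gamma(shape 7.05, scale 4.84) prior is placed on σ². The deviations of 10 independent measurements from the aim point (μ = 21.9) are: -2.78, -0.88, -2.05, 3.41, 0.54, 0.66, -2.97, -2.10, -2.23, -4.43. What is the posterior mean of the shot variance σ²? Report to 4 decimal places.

With known mean μ and an Inverse-Gamma(α, β) prior on σ², the Normal likelihood is conjugate: posterior is Inv-Gamma(α + n/2, β + Σ(xᵢ−μ)²/2).
Σ(xᵢ−μ)² = (-2.78)² + (-0.88)² + (-2.05)² + (3.41)² + (0.54)² + (0.66)² + (-2.97)² + (-2.10)² + (-2.23)² + (-4.43)² = 62.8893.
Posterior: Inv-Gamma(7.05 + 10/2, 4.84 + 62.8893/2) = Inv-Gamma(12.05, 36.28465).
E[σ²|data] = β/(α−1) = 36.28465/11.05 = 3.2837.

3.2837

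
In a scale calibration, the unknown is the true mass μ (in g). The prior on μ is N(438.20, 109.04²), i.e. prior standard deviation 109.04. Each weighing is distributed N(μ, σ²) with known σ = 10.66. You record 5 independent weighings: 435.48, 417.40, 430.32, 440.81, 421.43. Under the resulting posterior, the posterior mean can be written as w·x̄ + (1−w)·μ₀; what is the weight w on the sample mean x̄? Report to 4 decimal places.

0.9981

For Normal data with known variance σ², a Normal(μ₀, σ₀²) prior on μ is conjugate. Posterior precision = 1/σ₀² + n/σ²; posterior mean is the precision-weighted average of μ₀ and x̄.
σ₀² = 109.04² = 11889.7216, σ² = 10.66² = 113.6356. Prior precision 1/σ₀² = 1/11889.7216; data precision n/σ² = 5/113.6356.
w = (n/σ²)/(1/σ₀² + n/σ²) = n·σ₀²/(σ² + n·σ₀²) = 5·11889.7216/(113.6356 + 5·11889.7216) = 59448.608/59562.2436 = 0.9981.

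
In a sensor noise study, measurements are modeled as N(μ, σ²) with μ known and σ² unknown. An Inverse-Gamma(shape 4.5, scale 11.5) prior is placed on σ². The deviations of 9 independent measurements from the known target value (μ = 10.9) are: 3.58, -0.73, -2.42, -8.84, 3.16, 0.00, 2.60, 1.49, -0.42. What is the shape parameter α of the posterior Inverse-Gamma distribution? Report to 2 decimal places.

With known mean μ and an Inverse-Gamma(α, β) prior on σ², the Normal likelihood is conjugate: posterior is Inv-Gamma(α + n/2, β + Σ(xᵢ−μ)²/2).
Σ(xᵢ−μ)² = (3.58)² + (-0.73)² + (-2.42)² + (-8.84)² + (3.16)² + (0.00)² + (2.60)² + (1.49)² + (-0.42)² = 116.4934.
Posterior: Inv-Gamma(4.5 + 9/2, 11.5 + 116.4934/2) = Inv-Gamma(9.00, 69.74670).
Posterior α = 9.00.

9.00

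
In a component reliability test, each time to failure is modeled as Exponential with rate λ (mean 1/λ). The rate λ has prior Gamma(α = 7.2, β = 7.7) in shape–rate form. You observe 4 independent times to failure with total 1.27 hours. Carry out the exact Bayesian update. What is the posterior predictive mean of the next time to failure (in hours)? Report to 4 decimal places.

0.8794

With a Gamma(shape α, rate β) prior on the exponential rate λ, the posterior after n observations with total T = Σxᵢ is Gamma(α+n, β+T).
Posterior: Gamma(7.2+4, 7.7+1.27) = Gamma(11.2, 8.97).
The predictive distribution for the next observation is Lomax; its mean is β/(α−1) = 8.97/10.2 = 0.8794.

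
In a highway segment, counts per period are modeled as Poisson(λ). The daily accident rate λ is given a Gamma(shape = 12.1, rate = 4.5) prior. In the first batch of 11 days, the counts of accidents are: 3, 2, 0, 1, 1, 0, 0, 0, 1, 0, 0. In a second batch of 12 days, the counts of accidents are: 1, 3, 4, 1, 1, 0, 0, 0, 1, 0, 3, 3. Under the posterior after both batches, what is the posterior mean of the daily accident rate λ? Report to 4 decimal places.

With a Gamma(shape α, rate β) prior, the Poisson likelihood is conjugate: the posterior is Gamma(α + ΣXᵢ, β + n).
Batch 1: sum of counts S = 8 over n = 11 days.
After batch 1: Gamma(α+S, β+n) = Gamma(12.1+8, 4.5+11) = Gamma(20.1, 15.5).
Batch 2: sum of counts S = 17 over n = 12 days.
After batch 2: Gamma(α+S, β+n) = Gamma(20.1+17, 15.5+12) = Gamma(37.1, 27.5).
Posterior mean = α/β = 37.1/27.5 = 1.3491.

1.3491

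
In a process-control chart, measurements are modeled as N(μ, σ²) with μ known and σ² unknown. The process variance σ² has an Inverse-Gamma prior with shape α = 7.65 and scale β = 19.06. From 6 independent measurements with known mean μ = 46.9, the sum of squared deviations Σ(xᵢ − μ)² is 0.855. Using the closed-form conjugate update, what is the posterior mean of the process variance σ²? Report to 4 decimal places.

2.0194

With known mean μ and an Inverse-Gamma(α, β) prior on σ², the Normal likelihood is conjugate: posterior is Inv-Gamma(α + n/2, β + Σ(xᵢ−μ)²/2).
Posterior: Inv-Gamma(7.65 + 6/2, 19.06 + 0.855/2) = Inv-Gamma(10.65, 19.4875).
E[σ²|data] = β/(α−1) = 19.4875/9.65 = 2.0194.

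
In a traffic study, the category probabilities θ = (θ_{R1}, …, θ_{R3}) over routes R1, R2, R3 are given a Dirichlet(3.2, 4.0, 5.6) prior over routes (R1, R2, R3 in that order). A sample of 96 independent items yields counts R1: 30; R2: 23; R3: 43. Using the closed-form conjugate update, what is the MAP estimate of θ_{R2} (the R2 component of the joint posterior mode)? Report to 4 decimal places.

The Dirichlet prior is conjugate to the Multinomial likelihood: each posterior αⱼ = prior αⱼ + observed count nⱼ.
Posterior concentration: (33.2, 27.0, 48.6), total = 108.8.
Joint mode component: (α_{R2}−1)/(Σα−K) = 26.0/105.8 = 0.2457.

0.2457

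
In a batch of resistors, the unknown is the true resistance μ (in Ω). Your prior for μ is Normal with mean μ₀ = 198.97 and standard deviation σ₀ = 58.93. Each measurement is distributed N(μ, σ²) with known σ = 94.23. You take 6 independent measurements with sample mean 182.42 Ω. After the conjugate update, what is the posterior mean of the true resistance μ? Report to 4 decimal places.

187.3653

For Normal data with known variance σ², a Normal(μ₀, σ₀²) prior on μ is conjugate. Posterior precision = 1/σ₀² + n/σ²; posterior mean is the precision-weighted average of μ₀ and x̄.
n·x̄ = 6·182.42 = 1094.52.
σ₀² = 58.93² = 3472.7449, σ² = 94.23² = 8879.2929; σ² + n·σ₀² = 8879.2929 + 6·3472.7449 = 29715.7623.
Posterior mean = (μ₀/σ₀² + n·x̄/σ²)/(1/σ₀² + n/σ²) = (σ²·μ₀ + σ₀²·n·x̄)/(σ² + n·σ₀²) = (8879.2929·198.97 + 3472.7449·1094.52)/29715.7623 = 5567701.656261/29715.7623 = 187.3653.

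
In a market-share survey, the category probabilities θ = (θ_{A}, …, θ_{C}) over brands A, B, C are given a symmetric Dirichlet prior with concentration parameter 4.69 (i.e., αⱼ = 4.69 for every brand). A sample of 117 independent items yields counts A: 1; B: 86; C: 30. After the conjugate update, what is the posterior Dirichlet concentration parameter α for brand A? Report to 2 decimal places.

5.69

The Dirichlet prior is conjugate to the Multinomial likelihood: each posterior αⱼ = prior αⱼ + observed count nⱼ.
Posterior concentration: (5.69, 90.69, 34.69), total = 131.07.
α_{A} = 4.69 + 1 = 5.69.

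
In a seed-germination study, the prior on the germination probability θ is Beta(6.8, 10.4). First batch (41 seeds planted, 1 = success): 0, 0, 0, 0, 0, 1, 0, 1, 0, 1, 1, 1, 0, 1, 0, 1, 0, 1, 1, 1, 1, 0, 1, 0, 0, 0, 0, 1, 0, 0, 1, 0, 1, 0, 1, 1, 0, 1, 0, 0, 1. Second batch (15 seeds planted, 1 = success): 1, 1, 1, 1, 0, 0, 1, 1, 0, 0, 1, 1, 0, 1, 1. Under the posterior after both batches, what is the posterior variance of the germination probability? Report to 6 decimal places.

The Beta prior is conjugate to a Binomial/Bernoulli likelihood; the update adds successes to α and failures to β.
After batch 1: Beta(6.8+19, 10.4+22) = Beta(25.8, 32.4).
After batch 2: Beta(25.8+10, 32.4+5) = Beta(35.8, 37.4).
Var = αβ/((α+β)²(α+β+1)) = 35.8·37.4/(73.2²·74.2) = 0.003368.

0.003368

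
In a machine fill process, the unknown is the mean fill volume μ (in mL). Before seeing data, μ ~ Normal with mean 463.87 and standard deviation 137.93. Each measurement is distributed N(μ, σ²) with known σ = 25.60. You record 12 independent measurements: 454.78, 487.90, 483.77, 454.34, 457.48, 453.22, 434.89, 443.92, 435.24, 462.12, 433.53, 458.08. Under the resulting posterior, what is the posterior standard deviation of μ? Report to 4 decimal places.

7.3795

For Normal data with known variance σ², a Normal(μ₀, σ₀²) prior on μ is conjugate. Posterior precision = 1/σ₀² + n/σ²; posterior mean is the precision-weighted average of μ₀ and x̄.
σ₀² = 137.93² = 19024.6849, σ² = 25.60² = 655.36; σ² + n·σ₀² = 655.36 + 12·19024.6849 = 228951.5788.
Posterior precision = 1/σ₀² + n/σ² = 1/19024.6849 + 12/655.36 = (σ² + n·σ₀²)/(σ₀²σ²) = 228951.5788/(19024.6849·655.36); posterior variance σₙ² = σ₀²σ²/(σ² + n·σ₀²) = 19024.6849·655.36/228951.5788 = 54.457006.
Posterior SD = √σₙ² = √(19024.6849·655.36/228951.5788) = 7.3795.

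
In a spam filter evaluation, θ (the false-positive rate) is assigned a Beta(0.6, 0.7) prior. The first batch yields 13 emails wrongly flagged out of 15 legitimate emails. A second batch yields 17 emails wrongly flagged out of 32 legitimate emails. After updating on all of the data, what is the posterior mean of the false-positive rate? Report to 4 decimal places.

0.6335

The Beta prior is conjugate to a Binomial/Bernoulli likelihood; the update adds successes to α and failures to β.
After batch 1: Beta(0.6+13, 0.7+2) = Beta(13.6, 2.7).
After batch 2: Beta(13.6+17, 2.7+15) = Beta(30.6, 17.7).
Posterior mean = α/(α+β) = 30.6/48.3 = 0.6335.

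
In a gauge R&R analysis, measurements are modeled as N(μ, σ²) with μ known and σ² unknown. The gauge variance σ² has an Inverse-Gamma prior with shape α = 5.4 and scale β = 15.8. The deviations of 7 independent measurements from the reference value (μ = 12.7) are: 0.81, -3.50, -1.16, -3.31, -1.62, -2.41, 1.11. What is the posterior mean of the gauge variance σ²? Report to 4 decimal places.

4.2071

With known mean μ and an Inverse-Gamma(α, β) prior on σ², the Normal likelihood is conjugate: posterior is Inv-Gamma(α + n/2, β + Σ(xᵢ−μ)²/2).
Σ(xᵢ−μ)² = (0.81)² + (-3.50)² + (-1.16)² + (-3.31)² + (-1.62)² + (-2.41)² + (1.11)² = 34.8724.
Posterior: Inv-Gamma(5.4 + 7/2, 15.8 + 34.8724/2) = Inv-Gamma(8.90, 33.23620).
E[σ²|data] = β/(α−1) = 33.23620/7.90 = 4.2071.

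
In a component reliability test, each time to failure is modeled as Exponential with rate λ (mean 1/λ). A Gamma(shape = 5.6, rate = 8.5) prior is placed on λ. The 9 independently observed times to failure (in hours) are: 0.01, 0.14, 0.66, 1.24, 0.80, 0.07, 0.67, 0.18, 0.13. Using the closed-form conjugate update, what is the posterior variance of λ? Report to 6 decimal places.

0.094953

With a Gamma(shape α, rate β) prior on the exponential rate λ, the posterior after n observations with total T = Σxᵢ is Gamma(α+n, β+T).
Sum of observations T = 3.90 hours; n = 9.
Posterior: Gamma(5.6+9, 8.5+3.90) = Gamma(14.6, 12.40).
Var = α/β² = 0.094953.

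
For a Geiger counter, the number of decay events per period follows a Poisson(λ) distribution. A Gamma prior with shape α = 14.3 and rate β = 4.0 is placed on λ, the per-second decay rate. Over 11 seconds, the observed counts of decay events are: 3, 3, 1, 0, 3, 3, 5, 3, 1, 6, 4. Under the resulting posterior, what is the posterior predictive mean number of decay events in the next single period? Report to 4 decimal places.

With a Gamma(shape α, rate β) prior, the Poisson likelihood is conjugate: the posterior is Gamma(α + ΣXᵢ, β + n).
Sum of counts S = 32 over n = 11 seconds.
Posterior: Gamma(α+S, β+n) = Gamma(14.3+32, 4.0+11) = Gamma(46.3, 15.0).
The predictive distribution for one future period is NegBinom with mean α/β = 3.0867.

3.0867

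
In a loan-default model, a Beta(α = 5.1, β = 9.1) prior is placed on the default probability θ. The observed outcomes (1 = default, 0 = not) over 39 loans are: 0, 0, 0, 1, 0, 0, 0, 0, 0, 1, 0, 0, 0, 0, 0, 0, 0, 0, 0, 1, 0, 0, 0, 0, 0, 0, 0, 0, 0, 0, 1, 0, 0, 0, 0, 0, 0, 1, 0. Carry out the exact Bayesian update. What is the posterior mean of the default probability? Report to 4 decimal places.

0.1898

The Beta prior is conjugate to a Binomial/Bernoulli likelihood; the update adds successes to α and failures to β.
Posterior: Beta(α+k, β+n−k) = Beta(5.1+5, 9.1+34) = Beta(10.1, 43.1).
Posterior mean = α/(α+β) = 10.1/53.2 = 0.1898.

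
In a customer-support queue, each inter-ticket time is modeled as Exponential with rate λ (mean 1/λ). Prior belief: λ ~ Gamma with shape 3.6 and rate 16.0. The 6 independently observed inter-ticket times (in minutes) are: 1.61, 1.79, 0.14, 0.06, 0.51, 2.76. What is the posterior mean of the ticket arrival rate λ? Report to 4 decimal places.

0.4198

With a Gamma(shape α, rate β) prior on the exponential rate λ, the posterior after n observations with total T = Σxᵢ is Gamma(α+n, β+T).
Sum of observations T = 6.87 minutes; n = 6.
Posterior: Gamma(3.6+6, 16.0+6.87) = Gamma(9.6, 22.87).
Posterior mean of λ = α/β = 9.6/22.87 = 0.4198.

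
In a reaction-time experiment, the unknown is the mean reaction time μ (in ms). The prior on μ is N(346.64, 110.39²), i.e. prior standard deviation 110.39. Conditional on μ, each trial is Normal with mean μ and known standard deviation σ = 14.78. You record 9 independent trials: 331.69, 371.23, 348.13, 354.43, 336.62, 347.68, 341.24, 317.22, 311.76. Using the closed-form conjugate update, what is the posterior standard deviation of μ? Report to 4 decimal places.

For Normal data with known variance σ², a Normal(μ₀, σ₀²) prior on μ is conjugate. Posterior precision = 1/σ₀² + n/σ²; posterior mean is the precision-weighted average of μ₀ and x̄.
σ₀² = 110.39² = 12185.9521, σ² = 14.78² = 218.4484; σ² + n·σ₀² = 218.4484 + 9·12185.9521 = 109892.0173.
Posterior precision = 1/σ₀² + n/σ² = 1/12185.9521 + 9/218.4484 = (σ² + n·σ₀²)/(σ₀²σ²) = 109892.0173/(12185.9521·218.4484); posterior variance σₙ² = σ₀²σ²/(σ² + n·σ₀²) = 12185.9521·218.4484/109892.0173 = 24.223795.
Posterior SD = √σₙ² = √(12185.9521·218.4484/109892.0173) = 4.9218.

4.9218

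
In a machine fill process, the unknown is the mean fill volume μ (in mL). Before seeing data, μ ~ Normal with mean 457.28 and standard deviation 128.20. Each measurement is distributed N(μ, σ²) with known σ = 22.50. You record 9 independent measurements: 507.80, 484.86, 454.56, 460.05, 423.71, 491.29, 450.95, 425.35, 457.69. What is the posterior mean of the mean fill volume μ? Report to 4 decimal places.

For Normal data with known variance σ², a Normal(μ₀, σ₀²) prior on μ is conjugate. Posterior precision = 1/σ₀² + n/σ²; posterior mean is the precision-weighted average of μ₀ and x̄.
Σxᵢ = 507.80 + 484.86 + 454.56 + 460.05 + 423.71 + 491.29 + 450.95 + 425.35 + 457.69 = 4156.26, so n·x̄ = 4156.26.
σ₀² = 128.20² = 16435.24, σ² = 22.50² = 506.25; σ² + n·σ₀² = 506.25 + 9·16435.24 = 148423.41.
Posterior mean = (μ₀/σ₀² + n·x̄/σ²)/(1/σ₀² + n/σ²) = (σ²·μ₀ + σ₀²·n·x̄)/(σ² + n·σ₀²) = (506.25·457.28 + 16435.24·4156.26)/148423.41 = 68540628.6024/148423.41 = 461.7912.

461.7912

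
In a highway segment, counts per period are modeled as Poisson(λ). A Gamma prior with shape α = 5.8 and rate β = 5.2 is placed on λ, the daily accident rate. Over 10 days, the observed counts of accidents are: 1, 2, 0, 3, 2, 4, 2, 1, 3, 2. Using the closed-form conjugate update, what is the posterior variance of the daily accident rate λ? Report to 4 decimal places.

With a Gamma(shape α, rate β) prior, the Poisson likelihood is conjugate: the posterior is Gamma(α + ΣXᵢ, β + n).
Sum of counts S = 20 over n = 10 days.
Posterior: Gamma(α+S, β+n) = Gamma(5.8+20, 5.2+10) = Gamma(25.8, 15.2).
Var = α/β² = 25.8/15.2² = 0.1117.

0.1117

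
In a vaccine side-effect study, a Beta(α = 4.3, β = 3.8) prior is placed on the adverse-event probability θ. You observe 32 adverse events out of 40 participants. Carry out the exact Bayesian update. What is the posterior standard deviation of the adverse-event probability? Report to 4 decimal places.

0.0614

The Beta prior is conjugate to a Binomial/Bernoulli likelihood; the update adds successes to α and failures to β.
Posterior: Beta(α+k, β+n−k) = Beta(4.3+32, 3.8+8) = Beta(36.3, 11.8).
Var = αβ/((α+β)²(α+β+1)) = 36.3·11.8/(48.1²·49.1) = 0.00377066; SD = √0.00377066 = 0.0614.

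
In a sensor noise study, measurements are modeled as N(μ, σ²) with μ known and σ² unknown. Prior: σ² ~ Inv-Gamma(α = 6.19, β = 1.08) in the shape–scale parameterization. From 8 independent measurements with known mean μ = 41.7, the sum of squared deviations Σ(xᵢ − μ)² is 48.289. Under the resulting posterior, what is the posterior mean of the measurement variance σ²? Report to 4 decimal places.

2.7448

With known mean μ and an Inverse-Gamma(α, β) prior on σ², the Normal likelihood is conjugate: posterior is Inv-Gamma(α + n/2, β + Σ(xᵢ−μ)²/2).
Posterior: Inv-Gamma(6.19 + 8/2, 1.08 + 48.289/2) = Inv-Gamma(10.19, 25.2245).
E[σ²|data] = β/(α−1) = 25.2245/9.19 = 2.7448.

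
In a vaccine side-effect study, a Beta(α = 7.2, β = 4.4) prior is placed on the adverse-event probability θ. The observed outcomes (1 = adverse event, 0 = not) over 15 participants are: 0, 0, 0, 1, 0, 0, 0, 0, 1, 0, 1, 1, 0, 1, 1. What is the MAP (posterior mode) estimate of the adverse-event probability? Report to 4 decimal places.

The Beta prior is conjugate to a Binomial/Bernoulli likelihood; the update adds successes to α and failures to β.
Posterior: Beta(α+k, β+n−k) = Beta(7.2+6, 4.4+9) = Beta(13.2, 13.4).
Mode of Beta(a,b) for a,b>1 is (a−1)/(a+b−2) = 12.2/24.6 = 0.4959.

0.4959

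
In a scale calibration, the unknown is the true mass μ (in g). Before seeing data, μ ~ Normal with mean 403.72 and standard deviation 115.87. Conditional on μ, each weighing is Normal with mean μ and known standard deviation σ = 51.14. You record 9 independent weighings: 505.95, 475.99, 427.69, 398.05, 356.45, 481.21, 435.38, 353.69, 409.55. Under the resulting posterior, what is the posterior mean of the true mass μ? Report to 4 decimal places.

For Normal data with known variance σ², a Normal(μ₀, σ₀²) prior on μ is conjugate. Posterior precision = 1/σ₀² + n/σ²; posterior mean is the precision-weighted average of μ₀ and x̄.
Σxᵢ = 505.95 + 475.99 + 427.69 + 398.05 + 356.45 + 481.21 + 435.38 + 353.69 + 409.55 = 3843.96, so n·x̄ = 3843.96.
σ₀² = 115.87² = 13425.8569, σ² = 51.14² = 2615.2996; σ² + n·σ₀² = 2615.2996 + 9·13425.8569 = 123448.0117.
Posterior mean = (μ₀/σ₀² + n·x̄/σ²)/(1/σ₀² + n/σ²) = (σ²·μ₀ + σ₀²·n·x̄)/(σ² + n·σ₀²) = (2615.2996·403.72 + 13425.8569·3843.96)/123448.0117 = 52664305.643836/123448.0117 = 426.6112.

426.6112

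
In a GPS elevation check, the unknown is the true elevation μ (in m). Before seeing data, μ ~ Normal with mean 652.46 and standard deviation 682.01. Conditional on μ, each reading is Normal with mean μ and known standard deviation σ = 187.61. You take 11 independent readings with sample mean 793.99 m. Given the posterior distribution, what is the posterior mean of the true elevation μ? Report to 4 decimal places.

For Normal data with known variance σ², a Normal(μ₀, σ₀²) prior on μ is conjugate. Posterior precision = 1/σ₀² + n/σ²; posterior mean is the precision-weighted average of μ₀ and x̄.
n·x̄ = 11·793.99 = 8733.89.
σ₀² = 682.01² = 465137.6401, σ² = 187.61² = 35197.5121; σ² + n·σ₀² = 35197.5121 + 11·465137.6401 = 5151711.5532.
Posterior mean = (μ₀/σ₀² + n·x̄/σ²)/(1/σ₀² + n/σ²) = (σ²·μ₀ + σ₀²·n·x̄)/(σ² + n·σ₀²) = (35197.5121·652.46 + 465137.6401·8733.89)/5151711.5532 = 4085425952.237755/5151711.5532 = 793.0230.

793.0230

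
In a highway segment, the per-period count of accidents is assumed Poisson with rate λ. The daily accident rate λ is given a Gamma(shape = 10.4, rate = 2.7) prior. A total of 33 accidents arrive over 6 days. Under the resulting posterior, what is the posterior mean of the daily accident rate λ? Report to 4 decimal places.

With a Gamma(shape α, rate β) prior, the Poisson likelihood is conjugate: the posterior is Gamma(α + ΣXᵢ, β + n).
Posterior: Gamma(α+S, β+n) = Gamma(10.4+33, 2.7+6) = Gamma(43.4, 8.7).
Posterior mean = α/β = 43.4/8.7 = 4.9885.

4.9885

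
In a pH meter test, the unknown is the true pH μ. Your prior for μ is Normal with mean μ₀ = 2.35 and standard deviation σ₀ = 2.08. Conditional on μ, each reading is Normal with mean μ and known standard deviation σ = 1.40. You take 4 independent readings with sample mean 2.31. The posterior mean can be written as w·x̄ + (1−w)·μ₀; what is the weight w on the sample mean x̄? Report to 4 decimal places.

For Normal data with known variance σ², a Normal(μ₀, σ₀²) prior on μ is conjugate. Posterior precision = 1/σ₀² + n/σ²; posterior mean is the precision-weighted average of μ₀ and x̄.
σ₀² = 2.08² = 4.3264, σ² = 1.40² = 1.96. Prior precision 1/σ₀² = 1/4.3264; data precision n/σ² = 4/1.96.
w = (n/σ²)/(1/σ₀² + n/σ²) = n·σ₀²/(σ² + n·σ₀²) = 4·4.3264/(1.96 + 4·4.3264) = 17.3056/19.2656 = 0.8983.

0.8983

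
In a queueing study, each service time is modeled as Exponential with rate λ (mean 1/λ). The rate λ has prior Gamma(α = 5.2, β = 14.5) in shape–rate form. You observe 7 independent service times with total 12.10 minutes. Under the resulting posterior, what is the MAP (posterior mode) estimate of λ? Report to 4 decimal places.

0.4211

With a Gamma(shape α, rate β) prior on the exponential rate λ, the posterior after n observations with total T = Σxᵢ is Gamma(α+n, β+T).
Posterior: Gamma(5.2+7, 14.5+12.10) = Gamma(12.2, 26.60).
Mode = (α−1)/β = 0.4211.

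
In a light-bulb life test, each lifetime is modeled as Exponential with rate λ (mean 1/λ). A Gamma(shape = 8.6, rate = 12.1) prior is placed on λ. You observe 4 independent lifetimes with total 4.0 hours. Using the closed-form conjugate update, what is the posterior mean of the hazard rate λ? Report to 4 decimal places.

0.7826

With a Gamma(shape α, rate β) prior on the exponential rate λ, the posterior after n observations with total T = Σxᵢ is Gamma(α+n, β+T).
Posterior: Gamma(8.6+4, 12.1+4.0) = Gamma(12.6, 16.1).
Posterior mean of λ = α/β = 12.6/16.1 = 0.7826.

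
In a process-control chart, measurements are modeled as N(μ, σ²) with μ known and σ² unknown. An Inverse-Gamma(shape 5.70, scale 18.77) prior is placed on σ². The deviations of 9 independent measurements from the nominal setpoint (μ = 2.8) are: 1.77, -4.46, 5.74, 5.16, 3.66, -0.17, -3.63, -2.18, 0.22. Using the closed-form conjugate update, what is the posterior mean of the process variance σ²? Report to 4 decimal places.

8.2359

With known mean μ and an Inverse-Gamma(α, β) prior on σ², the Normal likelihood is conjugate: posterior is Inv-Gamma(α + n/2, β + Σ(xᵢ−μ)²/2).
Σ(xᵢ−μ)² = (1.77)² + (-4.46)² + (5.74)² + (5.16)² + (3.66)² + (-0.17)² + (-3.63)² + (-2.18)² + (0.22)² = 113.9999.
Posterior: Inv-Gamma(5.70 + 9/2, 18.77 + 113.9999/2) = Inv-Gamma(10.20, 75.76995).
E[σ²|data] = β/(α−1) = 75.76995/9.20 = 8.2359.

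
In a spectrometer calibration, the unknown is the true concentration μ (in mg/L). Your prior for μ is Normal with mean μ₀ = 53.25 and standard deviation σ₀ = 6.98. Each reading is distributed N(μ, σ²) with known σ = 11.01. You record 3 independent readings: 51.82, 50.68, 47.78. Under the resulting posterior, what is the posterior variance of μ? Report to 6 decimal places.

For Normal data with known variance σ², a Normal(μ₀, σ₀²) prior on μ is conjugate. Posterior precision = 1/σ₀² + n/σ²; posterior mean is the precision-weighted average of μ₀ and x̄.
σ₀² = 6.98² = 48.7204, σ² = 11.01² = 121.2201; σ² + n·σ₀² = 121.2201 + 3·48.7204 = 267.3813.
Posterior precision = 1/σ₀² + n/σ² = 1/48.7204 + 3/121.2201 = (σ² + n·σ₀²)/(σ₀²σ²) = 267.3813/(48.7204·121.2201); posterior variance σₙ² = σ₀²σ²/(σ² + n·σ₀²) = 48.7204·121.2201/267.3813 = 22.087901.

22.087901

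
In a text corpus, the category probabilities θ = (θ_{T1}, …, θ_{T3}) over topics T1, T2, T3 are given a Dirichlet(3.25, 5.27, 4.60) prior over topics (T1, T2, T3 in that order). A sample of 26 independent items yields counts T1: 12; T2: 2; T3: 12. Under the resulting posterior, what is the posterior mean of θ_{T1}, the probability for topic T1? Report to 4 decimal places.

0.3898

The Dirichlet prior is conjugate to the Multinomial likelihood: each posterior αⱼ = prior αⱼ + observed count nⱼ.
Posterior concentration: (15.25, 7.27, 16.60), total = 39.12.
E[θ_{T1}|data] = α_{T1}/Σα = 15.25/39.12 = 0.3898.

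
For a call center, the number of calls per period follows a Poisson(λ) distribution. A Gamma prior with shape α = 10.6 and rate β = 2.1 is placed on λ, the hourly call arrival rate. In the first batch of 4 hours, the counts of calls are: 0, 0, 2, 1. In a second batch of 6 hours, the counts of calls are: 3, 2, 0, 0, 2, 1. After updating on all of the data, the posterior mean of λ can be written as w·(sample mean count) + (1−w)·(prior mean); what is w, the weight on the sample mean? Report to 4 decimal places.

With a Gamma(shape α, rate β) prior, the Poisson likelihood is conjugate: the posterior is Gamma(α + ΣXᵢ, β + n).
Total number of hours: n = 4 + 6 = 10.
Posterior mean = (α₀+S)/(β₀+n) = [n/(β₀+n)]·(S/n) + [β₀/(β₀+n)]·(α₀/β₀), so only n and β₀ enter the weight.
Weight on data w = n/(β₀+n) = 10/(2.1+10) = 10/12.1 = 0.8264.

0.8264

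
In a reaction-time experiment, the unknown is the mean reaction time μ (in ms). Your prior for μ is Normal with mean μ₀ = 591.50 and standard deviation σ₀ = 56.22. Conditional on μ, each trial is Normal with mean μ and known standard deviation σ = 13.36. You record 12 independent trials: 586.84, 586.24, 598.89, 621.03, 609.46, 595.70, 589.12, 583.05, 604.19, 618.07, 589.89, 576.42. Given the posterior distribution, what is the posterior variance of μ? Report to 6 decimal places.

14.804464

For Normal data with known variance σ², a Normal(μ₀, σ₀²) prior on μ is conjugate. Posterior precision = 1/σ₀² + n/σ²; posterior mean is the precision-weighted average of μ₀ and x̄.
σ₀² = 56.22² = 3160.6884, σ² = 13.36² = 178.4896; σ² + n·σ₀² = 178.4896 + 12·3160.6884 = 38106.7504.
Posterior precision = 1/σ₀² + n/σ² = 1/3160.6884 + 12/178.4896 = (σ² + n·σ₀²)/(σ₀²σ²) = 38106.7504/(3160.6884·178.4896); posterior variance σₙ² = σ₀²σ²/(σ² + n·σ₀²) = 3160.6884·178.4896/38106.7504 = 14.804464.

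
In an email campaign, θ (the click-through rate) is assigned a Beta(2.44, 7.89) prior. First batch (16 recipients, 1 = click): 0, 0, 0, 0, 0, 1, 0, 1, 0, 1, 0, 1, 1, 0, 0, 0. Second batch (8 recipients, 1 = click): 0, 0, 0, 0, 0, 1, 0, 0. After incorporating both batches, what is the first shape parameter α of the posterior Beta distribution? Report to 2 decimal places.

8.44

The Beta prior is conjugate to a Binomial/Bernoulli likelihood; the update adds successes to α and failures to β.
After batch 1: Beta(2.44+5, 7.89+11) = Beta(7.44, 18.89).
After batch 2: Beta(7.44+1, 18.89+7) = Beta(8.44, 25.89).
Posterior α = 8.44.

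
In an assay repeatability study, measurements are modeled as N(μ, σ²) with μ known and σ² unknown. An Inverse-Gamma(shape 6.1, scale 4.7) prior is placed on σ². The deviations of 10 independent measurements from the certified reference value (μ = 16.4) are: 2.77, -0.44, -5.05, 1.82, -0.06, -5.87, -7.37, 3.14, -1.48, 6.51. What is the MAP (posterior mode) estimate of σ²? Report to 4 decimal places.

With known mean μ and an Inverse-Gamma(α, β) prior on σ², the Normal likelihood is conjugate: posterior is Inv-Gamma(α + n/2, β + Σ(xᵢ−μ)²/2).
Σ(xᵢ−μ)² = (2.77)² + (-0.44)² + (-5.05)² + (1.82)² + (-0.06)² + (-5.87)² + (-7.37)² + (3.14)² + (-1.48)² + (6.51)² = 179.8889.
Posterior: Inv-Gamma(6.1 + 10/2, 4.7 + 179.8889/2) = Inv-Gamma(11.10, 94.64445).
Mode = β/(α+1) = 94.64445/12.10 = 7.8219.

7.8219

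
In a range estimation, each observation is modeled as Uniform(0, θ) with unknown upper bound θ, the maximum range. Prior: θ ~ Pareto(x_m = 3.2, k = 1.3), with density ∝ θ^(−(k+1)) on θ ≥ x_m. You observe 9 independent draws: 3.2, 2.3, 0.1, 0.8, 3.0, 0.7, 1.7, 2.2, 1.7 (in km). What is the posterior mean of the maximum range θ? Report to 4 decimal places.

A Pareto(scale x_m, shape k) prior on the upper bound θ of Uniform(0, θ) is conjugate: posterior is Pareto(max(x_m, max xᵢ), k + n).
Sample maximum = 3.2; prior scale x_m = 3.2 → posterior scale = max = 3.2.
Posterior shape = 1.3 + 9 = 10.3.
E[θ|data] = k·x_m/(k−1) = 10.3·3.2/9.3 = 3.5441.

3.5441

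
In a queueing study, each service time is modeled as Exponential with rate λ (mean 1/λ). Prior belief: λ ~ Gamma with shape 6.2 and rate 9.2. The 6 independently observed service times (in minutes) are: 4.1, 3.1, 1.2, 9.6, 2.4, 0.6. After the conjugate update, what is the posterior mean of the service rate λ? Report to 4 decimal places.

With a Gamma(shape α, rate β) prior on the exponential rate λ, the posterior after n observations with total T = Σxᵢ is Gamma(α+n, β+T).
Sum of observations T = 21.0 minutes; n = 6.
Posterior: Gamma(6.2+6, 9.2+21.0) = Gamma(12.2, 30.2).
Posterior mean of λ = α/β = 12.2/30.2 = 0.4040.

0.4040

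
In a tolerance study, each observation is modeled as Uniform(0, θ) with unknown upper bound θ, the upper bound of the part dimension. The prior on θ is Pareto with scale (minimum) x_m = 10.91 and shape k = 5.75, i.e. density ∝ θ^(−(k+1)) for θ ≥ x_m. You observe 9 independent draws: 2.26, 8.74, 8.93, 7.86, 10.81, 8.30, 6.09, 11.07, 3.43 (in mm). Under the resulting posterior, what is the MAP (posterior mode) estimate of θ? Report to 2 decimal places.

11.07

A Pareto(scale x_m, shape k) prior on the upper bound θ of Uniform(0, θ) is conjugate: posterior is Pareto(max(x_m, max xᵢ), k + n).
Sample maximum = 11.07; prior scale x_m = 10.91 → posterior scale = max = 11.07.
Posterior shape = 5.75 + 9 = 14.75.
The Pareto density is decreasing on [x_m, ∞), so the mode is x_m = 11.07.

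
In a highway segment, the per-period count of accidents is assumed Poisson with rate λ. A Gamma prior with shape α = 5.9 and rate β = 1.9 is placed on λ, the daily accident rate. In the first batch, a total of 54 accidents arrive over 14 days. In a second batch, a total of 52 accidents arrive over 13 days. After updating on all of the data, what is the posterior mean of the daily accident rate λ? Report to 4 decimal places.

3.8720

With a Gamma(shape α, rate β) prior, the Poisson likelihood is conjugate: the posterior is Gamma(α + ΣXᵢ, β + n).
After batch 1: Gamma(α+S, β+n) = Gamma(5.9+54, 1.9+14) = Gamma(59.9, 15.9).
After batch 2: Gamma(α+S, β+n) = Gamma(59.9+52, 15.9+13) = Gamma(111.9, 28.9).
Posterior mean = α/β = 111.9/28.9 = 3.8720.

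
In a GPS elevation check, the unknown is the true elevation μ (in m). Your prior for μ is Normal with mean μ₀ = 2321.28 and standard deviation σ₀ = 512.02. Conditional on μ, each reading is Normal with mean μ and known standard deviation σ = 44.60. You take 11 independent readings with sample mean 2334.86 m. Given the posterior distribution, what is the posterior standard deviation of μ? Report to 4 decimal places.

For Normal data with known variance σ², a Normal(μ₀, σ₀²) prior on μ is conjugate. Posterior precision = 1/σ₀² + n/σ²; posterior mean is the precision-weighted average of μ₀ and x̄.
σ₀² = 512.02² = 262164.4804, σ² = 44.60² = 1989.16; σ² + n·σ₀² = 1989.16 + 11·262164.4804 = 2885798.4444.
Posterior precision = 1/σ₀² + n/σ² = 1/262164.4804 + 11/1989.16 = (σ² + n·σ₀²)/(σ₀²σ²) = 2885798.4444/(262164.4804·1989.16); posterior variance σₙ² = σ₀²σ²/(σ² + n·σ₀²) = 262164.4804·1989.16/2885798.4444 = 180.708081.
Posterior SD = √σₙ² = √(262164.4804·1989.16/2885798.4444) = 13.4428.

13.4428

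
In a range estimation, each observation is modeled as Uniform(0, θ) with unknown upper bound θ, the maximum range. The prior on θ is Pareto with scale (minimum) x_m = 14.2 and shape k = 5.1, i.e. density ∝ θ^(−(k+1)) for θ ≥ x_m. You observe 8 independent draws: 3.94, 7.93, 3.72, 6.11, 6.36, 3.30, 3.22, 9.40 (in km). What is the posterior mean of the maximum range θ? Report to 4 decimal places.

A Pareto(scale x_m, shape k) prior on the upper bound θ of Uniform(0, θ) is conjugate: posterior is Pareto(max(x_m, max xᵢ), k + n).
Sample maximum = 9.40; prior scale x_m = 14.2 → posterior scale = max = 14.20.
Posterior shape = 5.1 + 8 = 13.1.
E[θ|data] = k·x_m/(k−1) = 13.1·14.20/12.1 = 15.3736.

15.3736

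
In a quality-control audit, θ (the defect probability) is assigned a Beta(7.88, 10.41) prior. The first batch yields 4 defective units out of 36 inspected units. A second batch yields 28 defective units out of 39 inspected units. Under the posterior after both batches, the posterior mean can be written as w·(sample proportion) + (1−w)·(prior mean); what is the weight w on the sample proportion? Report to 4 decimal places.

The Beta prior is conjugate to a Binomial/Bernoulli likelihood; the update adds successes to α and failures to β.
Total number of inspected units: n = 36 + 39 = 75.
Posterior mean = (α₀+k)/(α₀+β₀+n) = [n/(α₀+β₀+n)]·(k/n) + [(α₀+β₀)/(α₀+β₀+n)]·α₀/(α₀+β₀), so only n and the prior enter the weight.
The weight on the data is w = n/(α₀+β₀+n) = 75/(7.88+10.41+75) = 75/93.29 = 0.8039.

0.8039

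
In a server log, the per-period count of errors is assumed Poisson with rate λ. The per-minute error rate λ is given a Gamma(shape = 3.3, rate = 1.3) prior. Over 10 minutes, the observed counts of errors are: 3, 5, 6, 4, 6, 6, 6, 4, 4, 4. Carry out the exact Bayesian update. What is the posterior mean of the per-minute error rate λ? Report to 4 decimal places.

4.5398

With a Gamma(shape α, rate β) prior, the Poisson likelihood is conjugate: the posterior is Gamma(α + ΣXᵢ, β + n).
Sum of counts S = 48 over n = 10 minutes.
Posterior: Gamma(α+S, β+n) = Gamma(3.3+48, 1.3+10) = Gamma(51.3, 11.3).
Posterior mean = α/β = 51.3/11.3 = 4.5398.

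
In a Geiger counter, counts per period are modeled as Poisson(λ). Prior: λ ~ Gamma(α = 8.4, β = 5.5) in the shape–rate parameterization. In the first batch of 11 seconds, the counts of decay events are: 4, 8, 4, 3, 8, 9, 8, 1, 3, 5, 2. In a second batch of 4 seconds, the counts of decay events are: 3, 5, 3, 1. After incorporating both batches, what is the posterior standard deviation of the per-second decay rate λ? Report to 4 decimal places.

0.4236

With a Gamma(shape α, rate β) prior, the Poisson likelihood is conjugate: the posterior is Gamma(α + ΣXᵢ, β + n).
Batch 1: sum of counts S = 55 over n = 11 seconds.
After batch 1: Gamma(α+S, β+n) = Gamma(8.4+55, 5.5+11) = Gamma(63.4, 16.5).
Batch 2: sum of counts S = 12 over n = 4 seconds.
After batch 2: Gamma(α+S, β+n) = Gamma(63.4+12, 16.5+4) = Gamma(75.4, 20.5).
SD = √α/β = √75.4/20.5 = 0.4236.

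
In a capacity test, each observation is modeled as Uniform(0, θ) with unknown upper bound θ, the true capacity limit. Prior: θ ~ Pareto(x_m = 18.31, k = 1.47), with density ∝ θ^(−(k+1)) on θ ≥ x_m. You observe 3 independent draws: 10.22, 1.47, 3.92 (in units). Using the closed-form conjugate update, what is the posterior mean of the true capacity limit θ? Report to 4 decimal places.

A Pareto(scale x_m, shape k) prior on the upper bound θ of Uniform(0, θ) is conjugate: posterior is Pareto(max(x_m, max xᵢ), k + n).
Sample maximum = 10.22; prior scale x_m = 18.31 → posterior scale = max = 18.31.
Posterior shape = 1.47 + 3 = 4.47.
E[θ|data] = k·x_m/(k−1) = 4.47·18.31/3.47 = 23.5867.

23.5867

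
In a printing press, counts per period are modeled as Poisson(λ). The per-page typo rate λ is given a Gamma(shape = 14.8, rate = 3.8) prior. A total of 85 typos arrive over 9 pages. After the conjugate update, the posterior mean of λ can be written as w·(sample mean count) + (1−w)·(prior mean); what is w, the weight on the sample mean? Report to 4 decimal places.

0.7031

With a Gamma(shape α, rate β) prior, the Poisson likelihood is conjugate: the posterior is Gamma(α + ΣXᵢ, β + n).
Posterior mean = (α₀+S)/(β₀+n) = [n/(β₀+n)]·(S/n) + [β₀/(β₀+n)]·(α₀/β₀), so only n and β₀ enter the weight.
Weight on data w = n/(β₀+n) = 9/(3.8+9) = 9/12.8 = 0.7031.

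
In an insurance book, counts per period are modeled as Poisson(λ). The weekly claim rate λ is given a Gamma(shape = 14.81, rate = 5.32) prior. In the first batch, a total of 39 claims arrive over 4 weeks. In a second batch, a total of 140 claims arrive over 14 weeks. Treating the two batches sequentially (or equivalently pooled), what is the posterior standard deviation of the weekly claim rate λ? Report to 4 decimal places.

0.5970

With a Gamma(shape α, rate β) prior, the Poisson likelihood is conjugate: the posterior is Gamma(α + ΣXᵢ, β + n).
After batch 1: Gamma(α+S, β+n) = Gamma(14.81+39, 5.32+4) = Gamma(53.81, 9.32).
After batch 2: Gamma(α+S, β+n) = Gamma(53.81+140, 9.32+14) = Gamma(193.81, 23.32).
SD = √α/β = √193.81/23.32 = 0.5970.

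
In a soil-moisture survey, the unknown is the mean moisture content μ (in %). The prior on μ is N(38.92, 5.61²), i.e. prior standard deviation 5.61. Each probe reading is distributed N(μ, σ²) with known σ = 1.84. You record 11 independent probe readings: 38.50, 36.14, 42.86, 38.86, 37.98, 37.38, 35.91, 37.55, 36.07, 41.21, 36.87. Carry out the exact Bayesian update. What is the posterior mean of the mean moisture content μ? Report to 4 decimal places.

38.1286

For Normal data with known variance σ², a Normal(μ₀, σ₀²) prior on μ is conjugate. Posterior precision = 1/σ₀² + n/σ²; posterior mean is the precision-weighted average of μ₀ and x̄.
Σxᵢ = 38.50 + 36.14 + 42.86 + 38.86 + 37.98 + 37.38 + 35.91 + 37.55 + 36.07 + 41.21 + 36.87 = 419.33, so n·x̄ = 419.33.
σ₀² = 5.61² = 31.4721, σ² = 1.84² = 3.3856; σ² + n·σ₀² = 3.3856 + 11·31.4721 = 349.5787.
Posterior mean = (μ₀/σ₀² + n·x̄/σ²)/(1/σ₀² + n/σ²) = (σ²·μ₀ + σ₀²·n·x̄)/(σ² + n·σ₀²) = (3.3856·38.92 + 31.4721·419.33)/349.5787 = 13328.963245/349.5787 = 38.1286.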